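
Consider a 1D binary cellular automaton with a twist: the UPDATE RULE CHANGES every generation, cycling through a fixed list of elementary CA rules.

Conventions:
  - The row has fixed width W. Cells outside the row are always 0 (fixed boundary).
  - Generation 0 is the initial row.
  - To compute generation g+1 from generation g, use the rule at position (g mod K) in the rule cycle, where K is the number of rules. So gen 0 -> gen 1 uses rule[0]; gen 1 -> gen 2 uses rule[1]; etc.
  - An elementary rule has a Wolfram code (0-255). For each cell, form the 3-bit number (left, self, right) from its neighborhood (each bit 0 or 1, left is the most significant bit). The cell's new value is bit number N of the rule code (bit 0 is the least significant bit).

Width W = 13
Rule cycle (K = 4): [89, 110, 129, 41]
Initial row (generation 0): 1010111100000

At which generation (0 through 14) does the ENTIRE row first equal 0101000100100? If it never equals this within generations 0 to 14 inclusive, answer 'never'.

Gen 0: 1010111100000
Gen 1 (rule 89): 0000100111111
Gen 2 (rule 110): 0001101100001
Gen 3 (rule 129): 1100000001100
Gen 4 (rule 41): 1001111101001
Gen 5 (rule 89): 0101000100100
Gen 6 (rule 110): 1111001101100
Gen 7 (rule 129): 0110000000001
Gen 8 (rule 41): 0100111111100
Gen 9 (rule 89): 0010100000111
Gen 10 (rule 110): 0111100001101
Gen 11 (rule 129): 0011001100000
Gen 12 (rule 41): 1010001001111
Gen 13 (rule 89): 0001100101001
Gen 14 (rule 110): 0011101111011

Answer: 5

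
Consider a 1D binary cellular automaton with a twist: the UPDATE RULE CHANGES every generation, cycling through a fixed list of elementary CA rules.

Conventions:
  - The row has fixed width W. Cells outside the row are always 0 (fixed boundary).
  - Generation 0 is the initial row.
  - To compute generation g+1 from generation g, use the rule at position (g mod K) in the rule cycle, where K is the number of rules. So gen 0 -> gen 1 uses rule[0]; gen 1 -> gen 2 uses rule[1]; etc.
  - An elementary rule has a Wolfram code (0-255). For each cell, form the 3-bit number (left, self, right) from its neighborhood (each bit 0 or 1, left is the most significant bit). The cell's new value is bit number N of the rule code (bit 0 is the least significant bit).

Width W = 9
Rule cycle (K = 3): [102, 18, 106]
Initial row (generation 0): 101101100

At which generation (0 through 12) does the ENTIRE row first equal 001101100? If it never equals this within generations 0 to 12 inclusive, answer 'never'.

Answer: 7

Derivation:
Gen 0: 101101100
Gen 1 (rule 102): 110110100
Gen 2 (rule 18): 000000010
Gen 3 (rule 106): 000000100
Gen 4 (rule 102): 000001100
Gen 5 (rule 18): 000010010
Gen 6 (rule 106): 000100100
Gen 7 (rule 102): 001101100
Gen 8 (rule 18): 010000010
Gen 9 (rule 106): 100000100
Gen 10 (rule 102): 100001100
Gen 11 (rule 18): 010010010
Gen 12 (rule 106): 100100100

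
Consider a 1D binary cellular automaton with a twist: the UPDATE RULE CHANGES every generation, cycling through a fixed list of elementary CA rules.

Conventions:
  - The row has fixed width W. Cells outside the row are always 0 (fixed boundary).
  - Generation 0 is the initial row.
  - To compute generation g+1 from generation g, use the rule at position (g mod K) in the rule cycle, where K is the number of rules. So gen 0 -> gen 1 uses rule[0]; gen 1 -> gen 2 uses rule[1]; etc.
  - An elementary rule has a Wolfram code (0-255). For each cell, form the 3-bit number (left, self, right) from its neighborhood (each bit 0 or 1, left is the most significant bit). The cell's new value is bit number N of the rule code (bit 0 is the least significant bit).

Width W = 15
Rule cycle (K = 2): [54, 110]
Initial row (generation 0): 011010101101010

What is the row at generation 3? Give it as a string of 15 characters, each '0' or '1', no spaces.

Gen 0: 011010101101010
Gen 1 (rule 54): 100111110011111
Gen 2 (rule 110): 101100010110001
Gen 3 (rule 54): 110010111001011

Answer: 110010111001011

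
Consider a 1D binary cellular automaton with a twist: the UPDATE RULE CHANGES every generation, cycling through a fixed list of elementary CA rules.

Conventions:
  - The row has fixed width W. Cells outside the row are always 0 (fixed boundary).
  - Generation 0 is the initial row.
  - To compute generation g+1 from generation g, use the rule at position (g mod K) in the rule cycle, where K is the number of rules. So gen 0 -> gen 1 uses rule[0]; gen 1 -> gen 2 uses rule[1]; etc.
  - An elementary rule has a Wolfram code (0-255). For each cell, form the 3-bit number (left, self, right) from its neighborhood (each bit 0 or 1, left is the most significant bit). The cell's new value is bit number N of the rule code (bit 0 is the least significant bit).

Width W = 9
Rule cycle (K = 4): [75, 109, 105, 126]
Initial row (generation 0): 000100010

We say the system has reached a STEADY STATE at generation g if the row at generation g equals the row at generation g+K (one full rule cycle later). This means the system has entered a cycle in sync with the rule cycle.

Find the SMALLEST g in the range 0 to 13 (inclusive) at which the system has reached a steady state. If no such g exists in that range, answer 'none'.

Answer: 12

Derivation:
Gen 0: 000100010
Gen 1 (rule 75): 111001100
Gen 2 (rule 109): 101001101
Gen 3 (rule 105): 010001110
Gen 4 (rule 126): 111011011
Gen 5 (rule 75): 101011011
Gen 6 (rule 109): 111111111
Gen 7 (rule 105): 100000001
Gen 8 (rule 126): 110000011
Gen 9 (rule 75): 110111111
Gen 10 (rule 109): 111100001
Gen 11 (rule 105): 100101100
Gen 12 (rule 126): 111111110
Gen 13 (rule 75): 100000010
Gen 14 (rule 109): 101111010
Gen 15 (rule 105): 011001100
Gen 16 (rule 126): 111111110
Gen 17 (rule 75): 100000010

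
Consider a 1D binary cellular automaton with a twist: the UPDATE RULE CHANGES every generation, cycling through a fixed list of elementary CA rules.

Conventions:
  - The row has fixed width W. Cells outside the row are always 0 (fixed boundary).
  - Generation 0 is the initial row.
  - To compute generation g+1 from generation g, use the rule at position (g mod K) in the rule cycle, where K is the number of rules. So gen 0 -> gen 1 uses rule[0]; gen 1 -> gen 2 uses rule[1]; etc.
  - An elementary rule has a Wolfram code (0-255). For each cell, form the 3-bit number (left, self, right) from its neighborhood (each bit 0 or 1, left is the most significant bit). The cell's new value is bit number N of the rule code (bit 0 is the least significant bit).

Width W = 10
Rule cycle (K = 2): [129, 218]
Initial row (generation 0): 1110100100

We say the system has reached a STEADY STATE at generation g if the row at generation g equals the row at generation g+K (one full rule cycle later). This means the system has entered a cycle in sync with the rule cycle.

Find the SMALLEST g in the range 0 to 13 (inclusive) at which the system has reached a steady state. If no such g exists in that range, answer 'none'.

Gen 0: 1110100100
Gen 1 (rule 129): 0100000001
Gen 2 (rule 218): 1010000010
Gen 3 (rule 129): 0000111000
Gen 4 (rule 218): 0001111100
Gen 5 (rule 129): 1100111001
Gen 6 (rule 218): 1111111110
Gen 7 (rule 129): 0111111100
Gen 8 (rule 218): 1111111110
Gen 9 (rule 129): 0111111100
Gen 10 (rule 218): 1111111110
Gen 11 (rule 129): 0111111100
Gen 12 (rule 218): 1111111110
Gen 13 (rule 129): 0111111100
Gen 14 (rule 218): 1111111110
Gen 15 (rule 129): 0111111100

Answer: 6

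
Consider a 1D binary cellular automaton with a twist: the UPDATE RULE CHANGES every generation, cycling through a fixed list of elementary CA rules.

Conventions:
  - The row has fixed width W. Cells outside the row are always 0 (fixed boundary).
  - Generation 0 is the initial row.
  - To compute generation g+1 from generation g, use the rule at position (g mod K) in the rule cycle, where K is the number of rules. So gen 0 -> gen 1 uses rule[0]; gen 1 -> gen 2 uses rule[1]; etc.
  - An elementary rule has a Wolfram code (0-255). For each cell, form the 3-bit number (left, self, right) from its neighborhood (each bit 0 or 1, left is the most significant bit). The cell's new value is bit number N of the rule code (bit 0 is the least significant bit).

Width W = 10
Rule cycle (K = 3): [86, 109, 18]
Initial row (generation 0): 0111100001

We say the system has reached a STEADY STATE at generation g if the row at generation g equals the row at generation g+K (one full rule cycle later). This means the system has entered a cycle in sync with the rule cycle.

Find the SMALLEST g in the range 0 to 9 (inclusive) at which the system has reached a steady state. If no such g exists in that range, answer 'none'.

Answer: 9

Derivation:
Gen 0: 0111100001
Gen 1 (rule 86): 1000110011
Gen 2 (rule 109): 1010110011
Gen 3 (rule 18): 0000001100
Gen 4 (rule 86): 0000010110
Gen 5 (rule 109): 1111011110
Gen 6 (rule 18): 0000000001
Gen 7 (rule 86): 0000000011
Gen 8 (rule 109): 1111111011
Gen 9 (rule 18): 0000000000
Gen 10 (rule 86): 0000000000
Gen 11 (rule 109): 1111111111
Gen 12 (rule 18): 0000000000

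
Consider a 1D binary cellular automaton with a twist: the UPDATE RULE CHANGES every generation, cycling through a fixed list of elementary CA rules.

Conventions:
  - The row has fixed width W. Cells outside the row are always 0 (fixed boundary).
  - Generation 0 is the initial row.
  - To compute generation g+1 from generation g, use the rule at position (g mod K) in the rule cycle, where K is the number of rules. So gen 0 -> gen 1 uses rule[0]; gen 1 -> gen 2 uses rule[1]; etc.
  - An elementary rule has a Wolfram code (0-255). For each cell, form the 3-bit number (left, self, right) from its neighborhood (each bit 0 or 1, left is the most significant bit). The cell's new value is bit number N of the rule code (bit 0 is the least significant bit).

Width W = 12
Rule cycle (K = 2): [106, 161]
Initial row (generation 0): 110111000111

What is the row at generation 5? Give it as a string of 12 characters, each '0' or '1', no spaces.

Answer: 111011010010

Derivation:
Gen 0: 110111000111
Gen 1 (rule 106): 111101001101
Gen 2 (rule 161): 011010000010
Gen 3 (rule 106): 111100000100
Gen 4 (rule 161): 011001110001
Gen 5 (rule 106): 111011010010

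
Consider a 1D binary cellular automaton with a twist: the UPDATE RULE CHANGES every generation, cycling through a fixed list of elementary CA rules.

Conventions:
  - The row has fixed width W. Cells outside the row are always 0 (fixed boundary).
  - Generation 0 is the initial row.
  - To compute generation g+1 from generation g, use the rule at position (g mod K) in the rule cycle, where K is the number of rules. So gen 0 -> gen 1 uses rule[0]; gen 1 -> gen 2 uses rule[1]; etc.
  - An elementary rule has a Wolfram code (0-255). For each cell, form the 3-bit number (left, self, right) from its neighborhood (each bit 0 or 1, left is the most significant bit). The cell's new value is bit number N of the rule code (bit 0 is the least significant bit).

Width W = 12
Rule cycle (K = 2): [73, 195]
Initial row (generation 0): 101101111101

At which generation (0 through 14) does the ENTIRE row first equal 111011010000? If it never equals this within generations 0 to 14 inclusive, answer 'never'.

Answer: 9

Derivation:
Gen 0: 101101111101
Gen 1 (rule 73): 001101000100
Gen 2 (rule 195): 110100011001
Gen 3 (rule 73): 110001011000
Gen 4 (rule 195): 010110001011
Gen 5 (rule 73): 000110100011
Gen 6 (rule 195): 111010001101
Gen 7 (rule 73): 101000101100
Gen 8 (rule 195): 000011000101
Gen 9 (rule 73): 111011010000
Gen 10 (rule 195): 011001000111
Gen 11 (rule 73): 011000010101
Gen 12 (rule 195): 101011100000
Gen 13 (rule 73): 000010101111
Gen 14 (rule 195): 111100000111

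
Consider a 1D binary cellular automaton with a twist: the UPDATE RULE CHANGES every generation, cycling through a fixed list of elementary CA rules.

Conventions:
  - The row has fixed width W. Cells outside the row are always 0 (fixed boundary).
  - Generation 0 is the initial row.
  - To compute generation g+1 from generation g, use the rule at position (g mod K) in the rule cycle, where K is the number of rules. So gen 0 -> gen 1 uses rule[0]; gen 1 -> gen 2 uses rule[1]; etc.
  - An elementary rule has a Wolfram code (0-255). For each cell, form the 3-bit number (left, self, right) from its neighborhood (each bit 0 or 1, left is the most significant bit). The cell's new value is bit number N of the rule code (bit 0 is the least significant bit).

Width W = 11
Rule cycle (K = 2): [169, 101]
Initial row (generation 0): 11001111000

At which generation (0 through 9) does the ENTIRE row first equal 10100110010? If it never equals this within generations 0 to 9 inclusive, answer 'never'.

Answer: 9

Derivation:
Gen 0: 11001111000
Gen 1 (rule 169): 10001110011
Gen 2 (rule 101): 10100010001
Gen 3 (rule 169): 01001000100
Gen 4 (rule 101): 01001010101
Gen 5 (rule 169): 00000101010
Gen 6 (rule 101): 11110111110
Gen 7 (rule 169): 11101111100
Gen 8 (rule 101): 00110000101
Gen 9 (rule 169): 10100110010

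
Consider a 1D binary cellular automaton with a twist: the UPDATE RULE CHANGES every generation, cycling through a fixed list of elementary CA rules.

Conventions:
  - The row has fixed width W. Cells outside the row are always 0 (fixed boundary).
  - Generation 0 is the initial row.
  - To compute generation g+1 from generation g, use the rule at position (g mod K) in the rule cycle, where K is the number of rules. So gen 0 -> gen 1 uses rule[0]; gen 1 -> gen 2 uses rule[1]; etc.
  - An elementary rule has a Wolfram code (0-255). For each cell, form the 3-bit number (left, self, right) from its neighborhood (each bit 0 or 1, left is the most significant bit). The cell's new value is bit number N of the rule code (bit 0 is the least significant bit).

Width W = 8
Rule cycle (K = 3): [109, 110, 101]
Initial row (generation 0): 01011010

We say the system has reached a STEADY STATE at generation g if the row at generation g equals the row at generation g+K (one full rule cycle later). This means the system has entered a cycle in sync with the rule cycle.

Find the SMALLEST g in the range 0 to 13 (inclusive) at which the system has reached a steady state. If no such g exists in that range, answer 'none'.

Answer: 0

Derivation:
Gen 0: 01011010
Gen 1 (rule 109): 01111110
Gen 2 (rule 110): 11000010
Gen 3 (rule 101): 01011010
Gen 4 (rule 109): 01111110
Gen 5 (rule 110): 11000010
Gen 6 (rule 101): 01011010
Gen 7 (rule 109): 01111110
Gen 8 (rule 110): 11000010
Gen 9 (rule 101): 01011010
Gen 10 (rule 109): 01111110
Gen 11 (rule 110): 11000010
Gen 12 (rule 101): 01011010
Gen 13 (rule 109): 01111110
Gen 14 (rule 110): 11000010
Gen 15 (rule 101): 01011010
Gen 16 (rule 109): 01111110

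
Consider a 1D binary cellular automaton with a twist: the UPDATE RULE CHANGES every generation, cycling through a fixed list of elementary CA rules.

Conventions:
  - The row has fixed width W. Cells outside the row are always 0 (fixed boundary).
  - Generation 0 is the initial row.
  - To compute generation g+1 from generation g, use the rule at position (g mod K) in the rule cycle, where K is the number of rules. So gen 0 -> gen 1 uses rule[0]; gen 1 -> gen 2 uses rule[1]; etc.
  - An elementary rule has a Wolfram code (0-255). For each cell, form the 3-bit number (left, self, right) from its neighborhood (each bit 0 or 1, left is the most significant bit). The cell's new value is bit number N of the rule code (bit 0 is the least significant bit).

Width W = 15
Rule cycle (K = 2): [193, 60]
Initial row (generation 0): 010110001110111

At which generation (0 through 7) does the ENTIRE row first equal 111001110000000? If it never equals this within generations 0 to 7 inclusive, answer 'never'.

Answer: 3

Derivation:
Gen 0: 010110001110111
Gen 1 (rule 193): 000010100110011
Gen 2 (rule 60): 000011110101010
Gen 3 (rule 193): 111001110000000
Gen 4 (rule 60): 100101001000000
Gen 5 (rule 193): 000000000011111
Gen 6 (rule 60): 000000000010000
Gen 7 (rule 193): 111111111000111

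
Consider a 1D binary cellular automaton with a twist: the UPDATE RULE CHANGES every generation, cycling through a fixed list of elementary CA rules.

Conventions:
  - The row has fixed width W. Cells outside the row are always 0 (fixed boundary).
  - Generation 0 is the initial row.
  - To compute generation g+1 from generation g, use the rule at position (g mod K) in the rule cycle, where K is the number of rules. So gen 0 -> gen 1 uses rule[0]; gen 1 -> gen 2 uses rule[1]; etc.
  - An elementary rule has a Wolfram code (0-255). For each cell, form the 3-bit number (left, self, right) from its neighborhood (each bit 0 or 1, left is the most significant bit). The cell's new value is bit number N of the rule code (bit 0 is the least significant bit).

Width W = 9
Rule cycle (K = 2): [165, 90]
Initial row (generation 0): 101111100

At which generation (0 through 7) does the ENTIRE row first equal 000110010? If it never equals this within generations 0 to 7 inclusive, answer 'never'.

Gen 0: 101111100
Gen 1 (rule 165): 110111001
Gen 2 (rule 90): 110101110
Gen 3 (rule 165): 001110100
Gen 4 (rule 90): 011010010
Gen 5 (rule 165): 000110010
Gen 6 (rule 90): 001111101
Gen 7 (rule 165): 100111011

Answer: 5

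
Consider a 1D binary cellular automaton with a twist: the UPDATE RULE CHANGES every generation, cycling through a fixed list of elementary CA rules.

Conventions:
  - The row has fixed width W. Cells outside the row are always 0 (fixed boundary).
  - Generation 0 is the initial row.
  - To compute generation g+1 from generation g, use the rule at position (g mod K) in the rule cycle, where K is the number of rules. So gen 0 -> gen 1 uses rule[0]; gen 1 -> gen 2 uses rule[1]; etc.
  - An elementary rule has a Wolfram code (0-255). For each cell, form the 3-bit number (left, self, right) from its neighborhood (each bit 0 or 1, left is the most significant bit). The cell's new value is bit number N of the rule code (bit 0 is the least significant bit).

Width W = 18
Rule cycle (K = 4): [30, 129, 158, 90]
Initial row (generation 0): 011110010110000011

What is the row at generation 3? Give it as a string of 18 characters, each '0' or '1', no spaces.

Answer: 001111110000111000

Derivation:
Gen 0: 011110010110000011
Gen 1 (rule 30): 110001110101000110
Gen 2 (rule 129): 000100100000010000
Gen 3 (rule 158): 001111110000111000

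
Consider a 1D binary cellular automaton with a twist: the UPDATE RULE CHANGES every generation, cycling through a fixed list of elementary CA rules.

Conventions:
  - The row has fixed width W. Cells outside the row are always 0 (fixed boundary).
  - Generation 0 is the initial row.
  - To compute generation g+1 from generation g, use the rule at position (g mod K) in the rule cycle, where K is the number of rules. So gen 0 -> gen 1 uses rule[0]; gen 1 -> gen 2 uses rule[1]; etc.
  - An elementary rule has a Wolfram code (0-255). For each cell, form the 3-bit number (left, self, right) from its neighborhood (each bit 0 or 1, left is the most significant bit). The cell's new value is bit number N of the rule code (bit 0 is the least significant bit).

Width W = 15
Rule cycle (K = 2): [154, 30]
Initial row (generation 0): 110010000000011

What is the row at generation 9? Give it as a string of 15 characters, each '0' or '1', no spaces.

Gen 0: 110010000000011
Gen 1 (rule 154): 101101000000110
Gen 2 (rule 30): 101001100001101
Gen 3 (rule 154): 000111010011000
Gen 4 (rule 30): 001100011110100
Gen 5 (rule 154): 011010111100010
Gen 6 (rule 30): 110010100010111
Gen 7 (rule 154): 101100010100110
Gen 8 (rule 30): 101010110111101
Gen 9 (rule 154): 000000100111000

Answer: 000000100111000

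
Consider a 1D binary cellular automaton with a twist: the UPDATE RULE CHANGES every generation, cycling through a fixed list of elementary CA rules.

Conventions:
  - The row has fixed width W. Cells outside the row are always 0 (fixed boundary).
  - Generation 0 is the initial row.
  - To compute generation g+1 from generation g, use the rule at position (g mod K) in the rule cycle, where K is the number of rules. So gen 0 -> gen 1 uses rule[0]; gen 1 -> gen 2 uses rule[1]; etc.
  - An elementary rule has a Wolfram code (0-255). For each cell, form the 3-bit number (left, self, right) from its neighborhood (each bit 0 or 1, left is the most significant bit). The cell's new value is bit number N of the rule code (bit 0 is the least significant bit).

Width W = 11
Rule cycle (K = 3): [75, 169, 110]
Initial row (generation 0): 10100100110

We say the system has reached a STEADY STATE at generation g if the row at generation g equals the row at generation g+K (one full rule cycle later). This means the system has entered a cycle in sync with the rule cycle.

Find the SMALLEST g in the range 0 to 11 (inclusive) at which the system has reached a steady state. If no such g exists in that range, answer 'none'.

Answer: none

Derivation:
Gen 0: 10100100110
Gen 1 (rule 75): 00001001110
Gen 2 (rule 169): 11100001100
Gen 3 (rule 110): 10100011100
Gen 4 (rule 75): 00001110101
Gen 5 (rule 169): 11101101010
Gen 6 (rule 110): 10111111110
Gen 7 (rule 75): 00100000010
Gen 8 (rule 169): 10001111000
Gen 9 (rule 110): 10011001000
Gen 10 (rule 75): 00111010011
Gen 11 (rule 169): 10110100010
Gen 12 (rule 110): 11111100110
Gen 13 (rule 75): 10000101110
Gen 14 (rule 169): 00110011100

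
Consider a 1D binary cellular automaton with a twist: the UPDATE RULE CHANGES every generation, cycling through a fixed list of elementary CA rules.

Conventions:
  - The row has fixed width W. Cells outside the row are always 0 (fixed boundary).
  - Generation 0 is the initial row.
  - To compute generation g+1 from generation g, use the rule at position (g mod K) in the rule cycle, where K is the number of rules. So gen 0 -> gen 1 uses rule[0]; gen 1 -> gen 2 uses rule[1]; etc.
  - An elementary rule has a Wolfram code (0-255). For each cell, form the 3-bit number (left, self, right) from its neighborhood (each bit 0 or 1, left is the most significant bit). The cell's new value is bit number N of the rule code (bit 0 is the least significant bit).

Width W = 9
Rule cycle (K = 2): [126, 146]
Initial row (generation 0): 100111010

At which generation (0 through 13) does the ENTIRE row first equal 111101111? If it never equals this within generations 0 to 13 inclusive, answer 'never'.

Gen 0: 100111010
Gen 1 (rule 126): 111101111
Gen 2 (rule 146): 011000110
Gen 3 (rule 126): 111101111
Gen 4 (rule 146): 011000110
Gen 5 (rule 126): 111101111
Gen 6 (rule 146): 011000110
Gen 7 (rule 126): 111101111
Gen 8 (rule 146): 011000110
Gen 9 (rule 126): 111101111
Gen 10 (rule 146): 011000110
Gen 11 (rule 126): 111101111
Gen 12 (rule 146): 011000110
Gen 13 (rule 126): 111101111

Answer: 1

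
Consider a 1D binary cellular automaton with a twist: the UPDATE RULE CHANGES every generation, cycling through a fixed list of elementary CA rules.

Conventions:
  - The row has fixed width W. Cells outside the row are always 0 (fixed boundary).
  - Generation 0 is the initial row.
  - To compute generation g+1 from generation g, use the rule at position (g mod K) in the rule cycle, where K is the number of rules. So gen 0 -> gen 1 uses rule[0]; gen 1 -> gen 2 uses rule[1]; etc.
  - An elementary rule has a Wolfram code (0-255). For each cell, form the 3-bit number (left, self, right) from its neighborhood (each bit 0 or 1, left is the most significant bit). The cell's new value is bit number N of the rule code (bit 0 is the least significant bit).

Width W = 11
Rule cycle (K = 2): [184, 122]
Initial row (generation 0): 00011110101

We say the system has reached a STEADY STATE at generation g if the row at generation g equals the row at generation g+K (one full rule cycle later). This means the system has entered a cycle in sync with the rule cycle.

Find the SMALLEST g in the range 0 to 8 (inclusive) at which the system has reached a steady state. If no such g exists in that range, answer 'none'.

Answer: 7

Derivation:
Gen 0: 00011110101
Gen 1 (rule 184): 00011101010
Gen 2 (rule 122): 00110110101
Gen 3 (rule 184): 00101101010
Gen 4 (rule 122): 01011110101
Gen 5 (rule 184): 00111101010
Gen 6 (rule 122): 01100110101
Gen 7 (rule 184): 01010101010
Gen 8 (rule 122): 10101010101
Gen 9 (rule 184): 01010101010
Gen 10 (rule 122): 10101010101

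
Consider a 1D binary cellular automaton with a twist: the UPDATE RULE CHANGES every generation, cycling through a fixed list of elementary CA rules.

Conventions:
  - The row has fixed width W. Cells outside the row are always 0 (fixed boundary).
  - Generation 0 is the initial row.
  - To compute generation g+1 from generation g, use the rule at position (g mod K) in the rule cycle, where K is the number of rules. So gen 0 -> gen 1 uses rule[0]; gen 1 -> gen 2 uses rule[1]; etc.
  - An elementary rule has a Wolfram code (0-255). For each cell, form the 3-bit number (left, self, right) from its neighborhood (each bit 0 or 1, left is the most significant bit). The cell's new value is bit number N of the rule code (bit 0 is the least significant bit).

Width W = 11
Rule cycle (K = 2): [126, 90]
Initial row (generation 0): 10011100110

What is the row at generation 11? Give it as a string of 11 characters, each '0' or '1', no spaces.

Gen 0: 10011100110
Gen 1 (rule 126): 11110111111
Gen 2 (rule 90): 10010100001
Gen 3 (rule 126): 11111110011
Gen 4 (rule 90): 10000011111
Gen 5 (rule 126): 11000110001
Gen 6 (rule 90): 11101111010
Gen 7 (rule 126): 10111001111
Gen 8 (rule 90): 00101111001
Gen 9 (rule 126): 01111001111
Gen 10 (rule 90): 11001111001
Gen 11 (rule 126): 11111001111

Answer: 11111001111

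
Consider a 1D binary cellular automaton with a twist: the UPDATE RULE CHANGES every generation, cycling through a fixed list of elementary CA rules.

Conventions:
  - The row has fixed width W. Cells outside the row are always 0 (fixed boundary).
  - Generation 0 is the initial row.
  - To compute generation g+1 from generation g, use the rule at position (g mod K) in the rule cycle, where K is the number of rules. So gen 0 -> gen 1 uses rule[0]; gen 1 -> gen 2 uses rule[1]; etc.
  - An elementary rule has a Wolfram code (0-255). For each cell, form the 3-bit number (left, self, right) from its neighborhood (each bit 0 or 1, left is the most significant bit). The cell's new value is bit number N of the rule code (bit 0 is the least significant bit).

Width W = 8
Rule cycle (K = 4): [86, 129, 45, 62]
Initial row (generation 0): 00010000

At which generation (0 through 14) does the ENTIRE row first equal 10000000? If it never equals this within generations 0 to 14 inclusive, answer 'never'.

Gen 0: 00010000
Gen 1 (rule 86): 00111000
Gen 2 (rule 129): 10010011
Gen 3 (rule 45): 10010010
Gen 4 (rule 62): 11111111
Gen 5 (rule 86): 00000001
Gen 6 (rule 129): 11111100
Gen 7 (rule 45): 10000001
Gen 8 (rule 62): 11000011
Gen 9 (rule 86): 01100101
Gen 10 (rule 129): 00000000
Gen 11 (rule 45): 11111111
Gen 12 (rule 62): 10000000
Gen 13 (rule 86): 11000000
Gen 14 (rule 129): 00011111

Answer: 12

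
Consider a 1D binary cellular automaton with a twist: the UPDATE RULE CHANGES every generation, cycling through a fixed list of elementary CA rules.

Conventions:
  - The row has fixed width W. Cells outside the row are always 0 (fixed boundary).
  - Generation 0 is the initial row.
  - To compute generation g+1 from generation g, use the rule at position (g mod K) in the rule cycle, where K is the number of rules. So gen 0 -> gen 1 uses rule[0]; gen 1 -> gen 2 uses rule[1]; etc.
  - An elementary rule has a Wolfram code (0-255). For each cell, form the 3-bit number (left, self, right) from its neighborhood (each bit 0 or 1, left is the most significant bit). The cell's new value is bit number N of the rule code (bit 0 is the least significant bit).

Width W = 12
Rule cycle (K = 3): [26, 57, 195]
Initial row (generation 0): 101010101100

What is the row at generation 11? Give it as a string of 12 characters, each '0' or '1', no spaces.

Gen 0: 101010101100
Gen 1 (rule 26): 000000001010
Gen 2 (rule 57): 111111100101
Gen 3 (rule 195): 011111101000
Gen 4 (rule 26): 110000000100
Gen 5 (rule 57): 101111110011
Gen 6 (rule 195): 000111110101
Gen 7 (rule 26): 001100000000
Gen 8 (rule 57): 101011111111
Gen 9 (rule 195): 000001111111
Gen 10 (rule 26): 000011000000
Gen 11 (rule 57): 111010111111

Answer: 111010111111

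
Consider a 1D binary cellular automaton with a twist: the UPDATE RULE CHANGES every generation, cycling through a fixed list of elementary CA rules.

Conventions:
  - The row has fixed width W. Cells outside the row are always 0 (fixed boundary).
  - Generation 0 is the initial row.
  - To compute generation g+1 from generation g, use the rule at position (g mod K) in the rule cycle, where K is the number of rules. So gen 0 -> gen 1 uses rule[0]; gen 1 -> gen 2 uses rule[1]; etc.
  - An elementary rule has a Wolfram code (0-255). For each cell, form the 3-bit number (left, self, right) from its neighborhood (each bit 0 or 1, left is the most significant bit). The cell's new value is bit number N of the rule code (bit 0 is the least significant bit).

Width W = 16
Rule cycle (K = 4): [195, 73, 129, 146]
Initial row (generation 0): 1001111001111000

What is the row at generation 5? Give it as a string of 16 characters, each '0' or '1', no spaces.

Gen 0: 1001111001111000
Gen 1 (rule 195): 0010111010111011
Gen 2 (rule 73): 1000101000101011
Gen 3 (rule 129): 0010000010000000
Gen 4 (rule 146): 0101000101000000
Gen 5 (rule 195): 1000011000011111

Answer: 1000011000011111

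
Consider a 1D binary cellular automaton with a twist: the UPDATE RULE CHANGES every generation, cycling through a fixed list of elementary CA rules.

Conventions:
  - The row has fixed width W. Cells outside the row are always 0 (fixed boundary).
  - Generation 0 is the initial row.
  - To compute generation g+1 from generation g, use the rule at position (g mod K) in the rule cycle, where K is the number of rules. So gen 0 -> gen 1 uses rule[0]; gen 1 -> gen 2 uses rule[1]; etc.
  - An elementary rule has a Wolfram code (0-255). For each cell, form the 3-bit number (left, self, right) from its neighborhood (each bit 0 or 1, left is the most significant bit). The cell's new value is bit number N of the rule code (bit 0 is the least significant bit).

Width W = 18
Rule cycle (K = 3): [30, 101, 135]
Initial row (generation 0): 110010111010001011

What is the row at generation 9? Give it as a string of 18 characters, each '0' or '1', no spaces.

Gen 0: 110010111010001011
Gen 1 (rule 30): 101110100011011010
Gen 2 (rule 101): 110011101001101110
Gen 3 (rule 135): 000101001010000100
Gen 4 (rule 30): 001101111011001110
Gen 5 (rule 101): 100110001101000010
Gen 6 (rule 135): 101000110001011110
Gen 7 (rule 30): 101101101011010001
Gen 8 (rule 101): 110110111101110101
Gen 9 (rule 135): 000000011000100101

Answer: 000000011000100101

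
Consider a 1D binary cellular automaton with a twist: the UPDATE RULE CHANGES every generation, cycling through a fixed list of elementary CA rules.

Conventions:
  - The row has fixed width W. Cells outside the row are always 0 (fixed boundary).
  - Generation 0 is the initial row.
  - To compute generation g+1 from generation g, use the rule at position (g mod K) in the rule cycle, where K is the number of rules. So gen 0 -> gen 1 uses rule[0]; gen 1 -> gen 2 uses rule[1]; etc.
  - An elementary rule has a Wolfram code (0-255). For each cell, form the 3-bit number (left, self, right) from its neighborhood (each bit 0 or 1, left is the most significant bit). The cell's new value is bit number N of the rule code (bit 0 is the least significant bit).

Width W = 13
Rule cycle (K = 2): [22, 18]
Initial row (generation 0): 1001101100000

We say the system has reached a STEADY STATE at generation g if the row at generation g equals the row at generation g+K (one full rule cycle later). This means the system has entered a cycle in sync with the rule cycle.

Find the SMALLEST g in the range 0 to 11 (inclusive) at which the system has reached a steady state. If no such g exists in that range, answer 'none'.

Answer: 10

Derivation:
Gen 0: 1001101100000
Gen 1 (rule 22): 1110000010000
Gen 2 (rule 18): 0001000101000
Gen 3 (rule 22): 0011101101100
Gen 4 (rule 18): 0100000000010
Gen 5 (rule 22): 1110000000111
Gen 6 (rule 18): 0001000001000
Gen 7 (rule 22): 0011100011100
Gen 8 (rule 18): 0100010100010
Gen 9 (rule 22): 1110110110111
Gen 10 (rule 18): 0000000000000
Gen 11 (rule 22): 0000000000000
Gen 12 (rule 18): 0000000000000
Gen 13 (rule 22): 0000000000000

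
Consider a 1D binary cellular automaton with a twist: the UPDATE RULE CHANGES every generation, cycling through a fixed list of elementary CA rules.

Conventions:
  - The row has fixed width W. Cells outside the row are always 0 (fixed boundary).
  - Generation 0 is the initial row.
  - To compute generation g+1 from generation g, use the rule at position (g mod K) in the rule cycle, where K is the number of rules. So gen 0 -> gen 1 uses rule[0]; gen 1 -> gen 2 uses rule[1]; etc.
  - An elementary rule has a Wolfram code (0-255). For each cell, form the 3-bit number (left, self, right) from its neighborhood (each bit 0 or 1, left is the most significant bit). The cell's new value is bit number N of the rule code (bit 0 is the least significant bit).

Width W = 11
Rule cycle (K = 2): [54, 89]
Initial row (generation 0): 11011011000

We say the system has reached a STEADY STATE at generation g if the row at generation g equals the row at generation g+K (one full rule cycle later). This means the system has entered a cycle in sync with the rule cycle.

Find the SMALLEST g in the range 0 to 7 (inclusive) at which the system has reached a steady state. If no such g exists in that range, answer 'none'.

Answer: none

Derivation:
Gen 0: 11011011000
Gen 1 (rule 54): 00100100100
Gen 2 (rule 89): 10010010011
Gen 3 (rule 54): 11111111100
Gen 4 (rule 89): 10000000111
Gen 5 (rule 54): 11000001000
Gen 6 (rule 89): 11111100111
Gen 7 (rule 54): 00000011000
Gen 8 (rule 89): 11111011111
Gen 9 (rule 54): 00000100000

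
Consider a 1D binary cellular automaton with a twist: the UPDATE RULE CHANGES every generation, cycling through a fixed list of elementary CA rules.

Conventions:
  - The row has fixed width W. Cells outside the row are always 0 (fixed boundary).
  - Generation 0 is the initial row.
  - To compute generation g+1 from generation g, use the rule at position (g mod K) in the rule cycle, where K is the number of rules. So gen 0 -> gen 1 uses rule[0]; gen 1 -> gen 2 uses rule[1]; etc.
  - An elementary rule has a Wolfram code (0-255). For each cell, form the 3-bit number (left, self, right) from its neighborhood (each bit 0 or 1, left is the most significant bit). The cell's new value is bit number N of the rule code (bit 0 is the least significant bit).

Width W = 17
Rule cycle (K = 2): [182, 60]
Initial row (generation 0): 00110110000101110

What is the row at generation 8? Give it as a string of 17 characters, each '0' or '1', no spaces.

Answer: 01101101000111100

Derivation:
Gen 0: 00110110000101110
Gen 1 (rule 182): 01001001001110101
Gen 2 (rule 60): 01101101101001111
Gen 3 (rule 182): 10010010011110110
Gen 4 (rule 60): 11011011010001101
Gen 5 (rule 182): 00100100111010011
Gen 6 (rule 60): 00110110100111010
Gen 7 (rule 182): 01001001111010111
Gen 8 (rule 60): 01101101000111100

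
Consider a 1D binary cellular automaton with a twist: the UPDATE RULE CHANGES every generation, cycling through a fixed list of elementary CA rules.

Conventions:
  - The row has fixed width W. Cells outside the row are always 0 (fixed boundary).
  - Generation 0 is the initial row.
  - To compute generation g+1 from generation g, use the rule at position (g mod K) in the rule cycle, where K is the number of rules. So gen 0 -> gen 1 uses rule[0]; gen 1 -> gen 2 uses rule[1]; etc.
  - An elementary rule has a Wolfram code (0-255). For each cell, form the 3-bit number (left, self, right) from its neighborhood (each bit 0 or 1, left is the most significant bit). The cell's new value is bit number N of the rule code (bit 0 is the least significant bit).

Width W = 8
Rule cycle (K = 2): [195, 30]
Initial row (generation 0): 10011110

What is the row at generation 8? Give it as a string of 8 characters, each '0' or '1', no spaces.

Answer: 10010001

Derivation:
Gen 0: 10011110
Gen 1 (rule 195): 00101110
Gen 2 (rule 30): 01101001
Gen 3 (rule 195): 10100010
Gen 4 (rule 30): 10110111
Gen 5 (rule 195): 00010011
Gen 6 (rule 30): 00111110
Gen 7 (rule 195): 11011110
Gen 8 (rule 30): 10010001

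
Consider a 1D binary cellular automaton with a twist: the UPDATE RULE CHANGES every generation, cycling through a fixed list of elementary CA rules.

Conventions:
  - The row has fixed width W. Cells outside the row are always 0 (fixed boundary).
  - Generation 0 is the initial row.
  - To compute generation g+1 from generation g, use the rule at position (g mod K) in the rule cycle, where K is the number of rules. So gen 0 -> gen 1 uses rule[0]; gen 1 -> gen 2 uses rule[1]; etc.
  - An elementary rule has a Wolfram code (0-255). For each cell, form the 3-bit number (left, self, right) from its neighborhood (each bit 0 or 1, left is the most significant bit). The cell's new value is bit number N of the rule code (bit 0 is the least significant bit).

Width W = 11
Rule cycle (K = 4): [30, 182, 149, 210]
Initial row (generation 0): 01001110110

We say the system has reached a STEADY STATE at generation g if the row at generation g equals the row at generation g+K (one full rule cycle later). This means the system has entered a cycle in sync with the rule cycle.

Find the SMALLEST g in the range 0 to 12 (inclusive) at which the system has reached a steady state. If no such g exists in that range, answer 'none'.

Answer: none

Derivation:
Gen 0: 01001110110
Gen 1 (rule 30): 11111000101
Gen 2 (rule 182): 01110101111
Gen 3 (rule 149): 00100100110
Gen 4 (rule 210): 01011011011
Gen 5 (rule 30): 11010010010
Gen 6 (rule 182): 00111111111
Gen 7 (rule 149): 10011111110
Gen 8 (rule 210): 01101111111
Gen 9 (rule 30): 11001000000
Gen 10 (rule 182): 00111100000
Gen 11 (rule 149): 10011011111
Gen 12 (rule 210): 01101001111
Gen 13 (rule 30): 11001111000
Gen 14 (rule 182): 00110110100
Gen 15 (rule 149): 10000000111
Gen 16 (rule 210): 01000001011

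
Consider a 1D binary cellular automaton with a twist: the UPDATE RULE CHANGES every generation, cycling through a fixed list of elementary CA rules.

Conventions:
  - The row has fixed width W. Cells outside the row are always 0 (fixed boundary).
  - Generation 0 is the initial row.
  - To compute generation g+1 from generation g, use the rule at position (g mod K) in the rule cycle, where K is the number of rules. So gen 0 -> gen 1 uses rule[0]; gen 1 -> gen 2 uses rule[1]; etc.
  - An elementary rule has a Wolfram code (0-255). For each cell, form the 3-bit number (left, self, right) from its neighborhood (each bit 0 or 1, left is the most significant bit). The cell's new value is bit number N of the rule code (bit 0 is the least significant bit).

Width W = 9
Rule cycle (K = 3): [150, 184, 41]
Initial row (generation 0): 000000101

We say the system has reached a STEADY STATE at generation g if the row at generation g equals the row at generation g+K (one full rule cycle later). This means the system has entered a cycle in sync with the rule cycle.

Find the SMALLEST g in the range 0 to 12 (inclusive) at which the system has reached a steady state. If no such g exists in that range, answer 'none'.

Gen 0: 000000101
Gen 1 (rule 150): 000001101
Gen 2 (rule 184): 000001010
Gen 3 (rule 41): 111100100
Gen 4 (rule 150): 011011110
Gen 5 (rule 184): 010111101
Gen 6 (rule 41): 001100010
Gen 7 (rule 150): 010010111
Gen 8 (rule 184): 001001110
Gen 9 (rule 41): 100001000
Gen 10 (rule 150): 110011100
Gen 11 (rule 184): 101011010
Gen 12 (rule 41): 010110100
Gen 13 (rule 150): 110000110
Gen 14 (rule 184): 101000101
Gen 15 (rule 41): 010010010

Answer: none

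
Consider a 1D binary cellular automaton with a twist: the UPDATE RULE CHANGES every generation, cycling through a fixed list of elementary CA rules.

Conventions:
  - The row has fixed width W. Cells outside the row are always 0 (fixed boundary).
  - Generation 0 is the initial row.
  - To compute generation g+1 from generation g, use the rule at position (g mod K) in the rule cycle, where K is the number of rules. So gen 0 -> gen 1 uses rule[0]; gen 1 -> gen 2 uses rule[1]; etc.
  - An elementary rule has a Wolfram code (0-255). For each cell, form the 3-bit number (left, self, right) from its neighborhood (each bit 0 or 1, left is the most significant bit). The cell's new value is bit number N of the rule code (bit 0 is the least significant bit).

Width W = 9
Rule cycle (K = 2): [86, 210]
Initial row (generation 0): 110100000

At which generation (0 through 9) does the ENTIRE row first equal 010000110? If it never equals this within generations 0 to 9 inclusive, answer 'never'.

Answer: 4

Derivation:
Gen 0: 110100000
Gen 1 (rule 86): 010110000
Gen 2 (rule 210): 100011000
Gen 3 (rule 86): 110101100
Gen 4 (rule 210): 010000110
Gen 5 (rule 86): 111001011
Gen 6 (rule 210): 011110001
Gen 7 (rule 86): 100011011
Gen 8 (rule 210): 010101001
Gen 9 (rule 86): 110101111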